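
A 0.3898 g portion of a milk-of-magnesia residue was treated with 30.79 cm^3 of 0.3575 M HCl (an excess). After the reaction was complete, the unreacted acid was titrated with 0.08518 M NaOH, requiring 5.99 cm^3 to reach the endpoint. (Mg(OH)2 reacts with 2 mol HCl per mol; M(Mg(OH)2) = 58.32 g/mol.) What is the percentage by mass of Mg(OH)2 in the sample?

Total n(HCl) added = 0.3575 x 0.03079 = 0.01101 mol.
n(NaOH) used = 0.08518 x 0.005990 = 0.0005102 mol, which equals the excess n(HCl).
So n(HCl) consumed by the sample = 0.01101 - 0.0005102 = 0.01050 mol.
n(Mg(OH)2) = 0.01050 / 2 = 0.005249 mol.
mass Mg(OH)2 = 0.005249 x 58.32 = 0.3061 g, so %Mg(OH)2 = 0.3061/0.3898 x 100 = 78.5%.

78.5%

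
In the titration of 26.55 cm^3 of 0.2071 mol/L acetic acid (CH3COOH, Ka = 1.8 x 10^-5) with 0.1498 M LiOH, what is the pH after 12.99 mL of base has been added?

Initial n(CH3COOH) = 0.2071 x 0.02655 = 0.005499 mol.
n(LiOH) added = 0.1498 x 0.01299 = 0.001946 mol, converting that many moles of CH3COOH to CH3COO-.
Remaining n(CH3COOH) = 0.003553 mol; n(CH3COO-) = 0.001946 mol.
By Henderson-Hasselbalch, pH = pKa + log([A^-]/[HA]) = 4.74 + log(0.001946/0.003553) = 4.74 + (-0.26) = 4.48.

4.48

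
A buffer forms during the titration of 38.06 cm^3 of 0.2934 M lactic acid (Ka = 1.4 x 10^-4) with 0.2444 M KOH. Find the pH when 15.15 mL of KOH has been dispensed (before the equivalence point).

3.55

Initial n(HC3H5O3) = 0.2934 x 0.03806 = 0.01117 mol.
n(KOH) added = 0.2444 x 0.01515 = 0.003703 mol, converting that many moles of HC3H5O3 to C3H5O3-.
Remaining n(HC3H5O3) = 0.007464 mol; n(C3H5O3-) = 0.003703 mol.
By Henderson-Hasselbalch, pH = pKa + log([A^-]/[HA]) = 3.85 + log(0.003703/0.007464) = 3.85 + (-0.30) = 3.55.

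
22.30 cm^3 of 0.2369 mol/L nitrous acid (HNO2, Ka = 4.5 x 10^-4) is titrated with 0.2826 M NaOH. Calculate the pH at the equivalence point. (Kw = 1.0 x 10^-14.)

n(HNO2) = 0.2369 x 0.02230 = 0.005283 mol; V(NaOH) at equivalence = 0.005283/0.2826 = 0.01869 L.
At equivalence all the acid is converted to NO2-; total volume = 0.02230 + 0.01869 = 0.04099 L, so [NO2-] = 0.005283/0.04099 = 0.1289 M.
Kb = Kw/Ka = 1.0e-14 / 4.5 x 10^-4 = 2.22e-11.
[OH^-] = sqrt(Kb x [NO2-]) = sqrt(2.22e-11 x 0.1289) = 1.69e-6 M.
pOH = 5.77, so pH = 14.00 - 5.77 = 8.23.

8.23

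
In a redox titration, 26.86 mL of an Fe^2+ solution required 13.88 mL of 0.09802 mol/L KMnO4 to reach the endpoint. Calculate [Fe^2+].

n(KMnO4) = 0.09802 x 0.01388 = 0.001361 mol.
From the balanced equation, 1 mol KMnO4 reacts with 5 mol Fe^2+, so n(Fe^2+) = 0.001361 x 5/1 = 0.006803 mol.
[Fe^2+] = 0.006803 / 0.02686 L = 0.253 M.

0.253 M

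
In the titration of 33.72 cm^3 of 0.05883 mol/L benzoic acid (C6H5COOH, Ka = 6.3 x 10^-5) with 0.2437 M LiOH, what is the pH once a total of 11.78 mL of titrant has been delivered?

n(acid) = 0.05883 x 0.03372 = 0.001984 mol; n(LiOH) added = 0.2437 x 0.01178 = 0.002871 mol.
Base is in excess by 0.002871 - 0.001984 = 0.0008870 mol in a total volume of 0.04550 L.
[OH^-] = 0.0008870/0.04550 = 0.01950 M, so pOH = 1.71 and pH = 14.00 - 1.71 = 12.29.

12.29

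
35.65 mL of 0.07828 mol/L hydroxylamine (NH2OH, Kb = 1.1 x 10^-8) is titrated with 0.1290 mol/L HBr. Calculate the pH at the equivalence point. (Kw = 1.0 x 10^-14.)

3.68

n(NH2OH) = 0.07828 x 0.03565 = 0.002791 mol; V(HBr) at equivalence = 0.002791/0.1290 = 0.02163 L.
At equivalence the base is fully converted to NH3OH+; total volume = 0.05728 L, so [NH3OH+] = 0.002791/0.05728 = 0.04872 M.
Ka(NH3OH+) = Kw/Kb = 1.0e-14 / 1.1 x 10^-8 = 9.09e-7.
[H^+] = sqrt(Ka x [NH3OH+]) = sqrt(9.09e-7 x 0.04872) = 0.000210 M.
pH = -log(0.000210) = 3.68.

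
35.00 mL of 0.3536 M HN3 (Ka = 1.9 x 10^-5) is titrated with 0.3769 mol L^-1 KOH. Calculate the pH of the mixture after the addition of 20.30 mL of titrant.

4.93

Initial n(HN3) = 0.3536 x 0.03500 = 0.01238 mol.
n(KOH) added = 0.3769 x 0.02030 = 0.007651 mol, converting that many moles of HN3 to N3-.
Remaining n(HN3) = 0.004725 mol; n(N3-) = 0.007651 mol.
By Henderson-Hasselbalch, pH = pKa + log([A^-]/[HA]) = 4.72 + log(0.007651/0.004725) = 4.72 + (+0.21) = 4.93.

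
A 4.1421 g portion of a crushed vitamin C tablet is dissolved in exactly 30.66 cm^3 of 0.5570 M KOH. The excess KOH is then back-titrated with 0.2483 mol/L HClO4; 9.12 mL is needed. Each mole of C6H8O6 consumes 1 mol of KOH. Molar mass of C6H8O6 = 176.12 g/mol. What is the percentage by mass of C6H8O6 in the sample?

63.0%

Total n(KOH) added = 0.5570 x 0.03066 = 0.01708 mol.
n(HClO4) used = 0.2483 x 0.009120 = 0.002264 mol, which equals the excess n(KOH).
So n(KOH) consumed by the sample = 0.01708 - 0.002264 = 0.01481 mol.
n(C6H8O6) = 0.01481 / 1 = 0.01481 mol.
mass C6H8O6 = 0.01481 x 176.12 = 2.609 g, so %C6H8O6 = 2.609/4.1421 x 100 = 63.0%.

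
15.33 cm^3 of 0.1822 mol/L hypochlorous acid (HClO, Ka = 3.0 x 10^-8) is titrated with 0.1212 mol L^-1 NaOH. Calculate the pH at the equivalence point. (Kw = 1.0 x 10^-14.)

10.19

n(HClO) = 0.1822 x 0.01533 = 0.002793 mol; V(NaOH) at equivalence = 0.002793/0.1212 = 0.02305 L.
At equivalence all the acid is converted to ClO-; total volume = 0.01533 + 0.02305 = 0.03838 L, so [ClO-] = 0.002793/0.03838 = 0.07278 M.
Kb = Kw/Ka = 1.0e-14 / 3.0 x 10^-8 = 3.33e-7.
[OH^-] = sqrt(Kb x [ClO-]) = sqrt(3.33e-7 x 0.07278) = 0.000156 M.
pOH = 3.81, so pH = 14.00 - 3.81 = 10.19.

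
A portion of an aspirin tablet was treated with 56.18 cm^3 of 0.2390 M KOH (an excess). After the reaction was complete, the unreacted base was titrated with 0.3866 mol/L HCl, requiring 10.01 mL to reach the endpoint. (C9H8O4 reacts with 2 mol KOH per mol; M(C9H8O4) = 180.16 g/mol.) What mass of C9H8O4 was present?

0.861 g

Total n(KOH) added = 0.2390 x 0.05618 = 0.01343 mol.
n(HCl) used = 0.3866 x 0.01001 = 0.003870 mol, which equals the excess n(KOH).
So n(KOH) consumed by the sample = 0.01343 - 0.003870 = 0.009557 mol.
n(C9H8O4) = 0.009557 / 2 = 0.004779 mol.
mass = 0.004779 mol x 180.16 g/mol = 0.861 g.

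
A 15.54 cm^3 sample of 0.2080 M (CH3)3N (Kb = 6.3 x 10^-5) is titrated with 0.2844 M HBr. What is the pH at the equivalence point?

5.36

n((CH3)3N) = 0.2080 x 0.01554 = 0.003232 mol; V(HBr) at equivalence = 0.003232/0.2844 = 0.01137 L.
At equivalence the base is fully converted to (CH3)3NH+; total volume = 0.02691 L, so [(CH3)3NH+] = 0.003232/0.02691 = 0.1201 M.
Ka((CH3)3NH+) = Kw/Kb = 1.0e-14 / 6.3 x 10^-5 = 1.59e-10.
[H^+] = sqrt(Ka x [(CH3)3NH+]) = sqrt(1.59e-10 x 0.1201) = 4.37e-6 M.
pH = -log(4.37e-6) = 5.36.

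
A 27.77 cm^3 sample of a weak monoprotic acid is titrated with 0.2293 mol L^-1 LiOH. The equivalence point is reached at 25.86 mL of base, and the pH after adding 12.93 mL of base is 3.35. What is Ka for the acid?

4.5 x 10^-4

12.93 mL is half of the equivalence volume, so this is the half-equivalence point where [HA] = [A^-].
At half-equivalence pH = pKa, so pKa = 3.35.
Ka = 10^(-3.35) = 4.5 x 10^-4.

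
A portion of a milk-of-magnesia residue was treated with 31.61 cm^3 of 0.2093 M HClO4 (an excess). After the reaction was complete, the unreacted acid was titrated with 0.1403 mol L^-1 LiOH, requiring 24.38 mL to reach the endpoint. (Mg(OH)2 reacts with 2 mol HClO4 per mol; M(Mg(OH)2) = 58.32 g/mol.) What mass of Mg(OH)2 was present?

Total n(HClO4) added = 0.2093 x 0.03161 = 0.006616 mol.
n(LiOH) used = 0.1403 x 0.02438 = 0.003421 mol, which equals the excess n(HClO4).
So n(HClO4) consumed by the sample = 0.006616 - 0.003421 = 0.003195 mol.
n(Mg(OH)2) = 0.003195 / 2 = 0.001598 mol.
mass = 0.001598 mol x 58.32 g/mol = 0.0932 g.

0.0932 g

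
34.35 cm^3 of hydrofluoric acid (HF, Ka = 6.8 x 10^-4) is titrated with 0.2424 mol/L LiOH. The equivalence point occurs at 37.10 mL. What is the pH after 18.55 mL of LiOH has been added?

3.17

18.55 mL is exactly half the equivalence volume (37.10/2), i.e. the half-equivalence point.
There, n(HA) = n(A^-), so pH = pKa = -log(6.8 x 10^-4) = 3.17.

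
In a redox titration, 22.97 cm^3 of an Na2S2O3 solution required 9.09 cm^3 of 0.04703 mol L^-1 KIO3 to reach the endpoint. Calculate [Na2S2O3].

0.112 M

n(KIO3) = 0.04703 x 0.009090 = 0.0004275 mol.
From the balanced equation, 1 mol KIO3 reacts with 6 mol Na2S2O3, so n(Na2S2O3) = 0.0004275 x 6/1 = 0.002565 mol.
[Na2S2O3] = 0.002565 / 0.02297 L = 0.112 M.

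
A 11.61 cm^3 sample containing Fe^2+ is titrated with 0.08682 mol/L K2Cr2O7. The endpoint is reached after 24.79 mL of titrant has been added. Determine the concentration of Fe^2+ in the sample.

1.11 M

n(K2Cr2O7) = 0.08682 x 0.02479 = 0.002152 mol.
From the balanced equation, 1 mol K2Cr2O7 reacts with 6 mol Fe^2+, so n(Fe^2+) = 0.002152 x 6/1 = 0.01291 mol.
[Fe^2+] = 0.01291 / 0.01161 L = 1.11 M.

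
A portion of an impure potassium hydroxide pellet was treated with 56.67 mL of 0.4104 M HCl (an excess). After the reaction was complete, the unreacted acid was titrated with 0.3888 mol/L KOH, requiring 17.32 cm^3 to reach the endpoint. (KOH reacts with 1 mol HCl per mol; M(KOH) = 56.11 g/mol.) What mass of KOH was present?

0.927 g

Total n(HCl) added = 0.4104 x 0.05667 = 0.02326 mol.
n(KOH) used = 0.3888 x 0.01732 = 0.006734 mol, which equals the excess n(HCl).
So n(HCl) consumed by the sample = 0.02326 - 0.006734 = 0.01652 mol.
n(KOH) = 0.01652 / 1 = 0.01652 mol.
mass = 0.01652 mol x 56.11 g/mol = 0.927 g.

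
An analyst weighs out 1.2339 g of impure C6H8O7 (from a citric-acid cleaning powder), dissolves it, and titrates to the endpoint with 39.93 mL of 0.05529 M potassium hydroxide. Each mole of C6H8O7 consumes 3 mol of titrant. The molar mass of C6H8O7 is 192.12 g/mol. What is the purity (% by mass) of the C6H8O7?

n(KOH) = 0.05529 x 0.03993 = 0.002208 mol.
n(C6H8O7) = 0.002208 / 3 = 0.0007359 mol.
mass of C6H8O7 = 0.0007359 x 192.12 = 0.1414 g.
% purity = 0.1414 / 1.2339 x 100 = 11.5%.

11.5%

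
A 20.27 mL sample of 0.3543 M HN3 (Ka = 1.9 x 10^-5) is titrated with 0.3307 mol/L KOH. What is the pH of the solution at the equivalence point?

n(HN3) = 0.3543 x 0.02027 = 0.007182 mol; V(KOH) at equivalence = 0.007182/0.3307 = 0.02172 L.
At equivalence all the acid is converted to N3-; total volume = 0.02027 + 0.02172 = 0.04199 L, so [N3-] = 0.007182/0.04199 = 0.1710 M.
Kb = Kw/Ka = 1.0e-14 / 1.9 x 10^-5 = 5.26e-10.
[OH^-] = sqrt(Kb x [N3-]) = sqrt(5.26e-10 x 0.1710) = 9.49e-6 M.
pOH = 5.02, so pH = 14.00 - 5.02 = 8.98.

8.98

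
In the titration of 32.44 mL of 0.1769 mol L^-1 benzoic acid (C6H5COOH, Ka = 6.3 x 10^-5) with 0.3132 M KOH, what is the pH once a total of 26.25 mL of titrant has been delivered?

12.63

n(acid) = 0.1769 x 0.03244 = 0.005739 mol; n(KOH) added = 0.3132 x 0.02625 = 0.008221 mol.
Base is in excess by 0.008221 - 0.005739 = 0.002483 mol in a total volume of 0.05869 L.
[OH^-] = 0.002483/0.05869 = 0.04230 M, so pOH = 1.37 and pH = 14.00 - 1.37 = 12.63.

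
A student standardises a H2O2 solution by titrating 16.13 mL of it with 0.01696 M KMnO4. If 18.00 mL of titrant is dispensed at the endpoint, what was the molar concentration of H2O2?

n(KMnO4) = 0.01696 x 0.01800 = 0.0003053 mol.
From the balanced equation, 2 mol KMnO4 reacts with 5 mol H2O2, so n(H2O2) = 0.0003053 x 5/2 = 0.0007632 mol.
[H2O2] = 0.0007632 / 0.01613 L = 0.0473 M.

0.0473 M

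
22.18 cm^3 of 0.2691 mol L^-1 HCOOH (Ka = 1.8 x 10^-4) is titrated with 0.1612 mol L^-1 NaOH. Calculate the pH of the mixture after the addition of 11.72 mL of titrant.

3.41

Initial n(HCOOH) = 0.2691 x 0.02218 = 0.005969 mol.
n(NaOH) added = 0.1612 x 0.01172 = 0.001889 mol, converting that many moles of HCOOH to HCOO-.
Remaining n(HCOOH) = 0.004079 mol; n(HCOO-) = 0.001889 mol.
By Henderson-Hasselbalch, pH = pKa + log([A^-]/[HA]) = 3.74 + log(0.001889/0.004079) = 3.74 + (-0.33) = 3.41.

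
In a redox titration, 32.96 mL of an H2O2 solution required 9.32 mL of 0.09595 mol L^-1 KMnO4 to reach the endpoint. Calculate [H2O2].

0.0678 M

n(KMnO4) = 0.09595 x 0.009320 = 0.0008943 mol.
From the balanced equation, 2 mol KMnO4 reacts with 5 mol H2O2, so n(H2O2) = 0.0008943 x 5/2 = 0.002236 mol.
[H2O2] = 0.002236 / 0.03296 L = 0.0678 M.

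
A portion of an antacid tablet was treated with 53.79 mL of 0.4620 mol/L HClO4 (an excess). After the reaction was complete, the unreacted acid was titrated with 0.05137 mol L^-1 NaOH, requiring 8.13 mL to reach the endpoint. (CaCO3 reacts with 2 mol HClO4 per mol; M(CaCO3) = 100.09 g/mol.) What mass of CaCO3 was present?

Total n(HClO4) added = 0.4620 x 0.05379 = 0.02485 mol.
n(NaOH) used = 0.05137 x 0.008130 = 0.0004176 mol, which equals the excess n(HClO4).
So n(HClO4) consumed by the sample = 0.02485 - 0.0004176 = 0.02443 mol.
n(CaCO3) = 0.02443 / 2 = 0.01222 mol.
mass = 0.01222 mol x 100.09 g/mol = 1.22 g.

1.22 g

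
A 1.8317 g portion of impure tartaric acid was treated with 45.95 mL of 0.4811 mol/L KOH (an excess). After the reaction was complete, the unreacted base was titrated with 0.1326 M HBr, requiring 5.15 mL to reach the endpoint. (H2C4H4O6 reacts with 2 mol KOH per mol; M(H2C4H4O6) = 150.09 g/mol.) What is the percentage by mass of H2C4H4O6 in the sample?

87.8%

Total n(KOH) added = 0.4811 x 0.04595 = 0.02211 mol.
n(HBr) used = 0.1326 x 0.005150 = 0.0006829 mol, which equals the excess n(KOH).
So n(KOH) consumed by the sample = 0.02211 - 0.0006829 = 0.02142 mol.
n(H2C4H4O6) = 0.02142 / 2 = 0.01071 mol.
mass H2C4H4O6 = 0.01071 x 150.09 = 1.608 g, so %H2C4H4O6 = 1.608/1.8317 x 100 = 87.8%.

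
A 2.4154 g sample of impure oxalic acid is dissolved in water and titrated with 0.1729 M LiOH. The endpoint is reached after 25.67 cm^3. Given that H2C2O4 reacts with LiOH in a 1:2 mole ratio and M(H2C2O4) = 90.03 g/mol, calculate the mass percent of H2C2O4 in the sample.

8.27%

n(LiOH) = 0.1729 x 0.02567 = 0.004438 mol.
n(H2C2O4) = 0.004438 / 2 = 0.002219 mol.
mass of H2C2O4 = 0.002219 x 90.03 = 0.1998 g.
% purity = 0.1998 / 2.4154 x 100 = 8.27%.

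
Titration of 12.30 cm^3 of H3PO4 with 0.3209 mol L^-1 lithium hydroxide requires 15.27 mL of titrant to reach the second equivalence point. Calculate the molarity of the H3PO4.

0.199 M

n(LiOH) = 0.3209 x 0.01527 = 0.004900 mol.
At the second equivalence point, 2 mol OH^- react per mol H3PO4, so n(H3PO4) = 0.004900 / 2 = 0.002450 mol.
[H3PO4] = 0.002450 / 0.01230 L = 0.199 M.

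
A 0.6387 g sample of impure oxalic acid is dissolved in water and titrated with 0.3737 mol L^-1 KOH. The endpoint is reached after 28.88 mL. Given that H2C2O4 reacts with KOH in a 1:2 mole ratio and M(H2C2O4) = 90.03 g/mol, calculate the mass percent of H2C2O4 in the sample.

n(KOH) = 0.3737 x 0.02888 = 0.01079 mol.
n(H2C2O4) = 0.01079 / 2 = 0.005396 mol.
mass of H2C2O4 = 0.005396 x 90.03 = 0.4858 g.
% purity = 0.4858 / 0.6387 x 100 = 76.1%.

76.1%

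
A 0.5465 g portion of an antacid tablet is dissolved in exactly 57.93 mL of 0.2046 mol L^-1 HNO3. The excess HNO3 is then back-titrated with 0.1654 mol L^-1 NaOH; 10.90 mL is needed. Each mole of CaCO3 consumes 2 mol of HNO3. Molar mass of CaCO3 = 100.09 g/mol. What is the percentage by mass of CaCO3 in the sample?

Total n(HNO3) added = 0.2046 x 0.05793 = 0.01185 mol.
n(NaOH) used = 0.1654 x 0.01090 = 0.001803 mol, which equals the excess n(HNO3).
So n(HNO3) consumed by the sample = 0.01185 - 0.001803 = 0.01005 mol.
n(CaCO3) = 0.01005 / 2 = 0.005025 mol.
mass CaCO3 = 0.005025 x 100.09 = 0.5029 g, so %CaCO3 = 0.5029/0.5465 x 100 = 92.0%.

92.0%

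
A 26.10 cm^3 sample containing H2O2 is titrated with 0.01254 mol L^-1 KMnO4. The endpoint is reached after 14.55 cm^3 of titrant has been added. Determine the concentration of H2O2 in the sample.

n(KMnO4) = 0.01254 x 0.01455 = 0.0001825 mol.
From the balanced equation, 2 mol KMnO4 reacts with 5 mol H2O2, so n(H2O2) = 0.0001825 x 5/2 = 0.0004561 mol.
[H2O2] = 0.0004561 / 0.02610 L = 0.0175 M.

0.0175 M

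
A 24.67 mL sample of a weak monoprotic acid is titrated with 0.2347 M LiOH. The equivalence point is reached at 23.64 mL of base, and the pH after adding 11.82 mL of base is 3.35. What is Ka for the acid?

4.5 x 10^-4

11.82 mL is half of the equivalence volume, so this is the half-equivalence point where [HA] = [A^-].
At half-equivalence pH = pKa, so pKa = 3.35.
Ka = 10^(-3.35) = 4.5 x 10^-4.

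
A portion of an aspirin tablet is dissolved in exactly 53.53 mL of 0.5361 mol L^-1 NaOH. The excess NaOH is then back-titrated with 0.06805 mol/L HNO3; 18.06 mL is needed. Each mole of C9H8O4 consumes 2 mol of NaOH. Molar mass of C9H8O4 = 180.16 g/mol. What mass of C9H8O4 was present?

Total n(NaOH) added = 0.5361 x 0.05353 = 0.02870 mol.
n(HNO3) used = 0.06805 x 0.01806 = 0.001229 mol, which equals the excess n(NaOH).
So n(NaOH) consumed by the sample = 0.02870 - 0.001229 = 0.02747 mol.
n(C9H8O4) = 0.02747 / 2 = 0.01373 mol.
mass = 0.01373 mol x 180.16 g/mol = 2.47 g.

2.47 g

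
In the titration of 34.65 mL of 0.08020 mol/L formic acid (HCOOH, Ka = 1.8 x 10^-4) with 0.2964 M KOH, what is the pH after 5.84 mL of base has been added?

3.96

Initial n(HCOOH) = 0.08020 x 0.03465 = 0.002779 mol.
n(KOH) added = 0.2964 x 0.005840 = 0.001731 mol, converting that many moles of HCOOH to HCOO-.
Remaining n(HCOOH) = 0.001048 mol; n(HCOO-) = 0.001731 mol.
By Henderson-Hasselbalch, pH = pKa + log([A^-]/[HA]) = 3.74 + log(0.001731/0.001048) = 3.74 + (+0.22) = 3.96.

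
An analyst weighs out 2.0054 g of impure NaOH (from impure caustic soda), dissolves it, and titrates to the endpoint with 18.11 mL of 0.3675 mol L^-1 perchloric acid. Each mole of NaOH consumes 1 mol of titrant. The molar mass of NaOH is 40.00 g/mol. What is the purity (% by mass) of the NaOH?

13.3%

n(HClO4) = 0.3675 x 0.01811 = 0.006655 mol.
n(NaOH) = 0.006655 / 1 = 0.006655 mol.
mass of NaOH = 0.006655 x 40.00 = 0.2662 g.
% purity = 0.2662 / 2.0054 x 100 = 13.3%.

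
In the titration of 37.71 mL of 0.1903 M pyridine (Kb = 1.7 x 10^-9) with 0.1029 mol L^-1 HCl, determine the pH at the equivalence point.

3.20

n(C5H5N) = 0.1903 x 0.03771 = 0.007176 mol; V(HCl) at equivalence = 0.007176/0.1029 = 0.06974 L.
At equivalence the base is fully converted to C5H5NH+; total volume = 0.1074 L, so [C5H5NH+] = 0.007176/0.1074 = 0.06679 M.
Ka(C5H5NH+) = Kw/Kb = 1.0e-14 / 1.7 x 10^-9 = 5.88e-6.
[H^+] = sqrt(Ka x [C5H5NH+]) = sqrt(5.88e-6 x 0.06679) = 0.000627 M.
pH = -log(0.000627) = 3.20.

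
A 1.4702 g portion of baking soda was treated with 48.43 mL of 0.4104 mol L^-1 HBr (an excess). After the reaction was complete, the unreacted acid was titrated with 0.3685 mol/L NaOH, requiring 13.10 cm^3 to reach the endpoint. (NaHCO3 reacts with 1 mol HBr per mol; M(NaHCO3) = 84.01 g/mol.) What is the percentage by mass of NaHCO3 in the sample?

Total n(HBr) added = 0.4104 x 0.04843 = 0.01988 mol.
n(NaOH) used = 0.3685 x 0.01310 = 0.004827 mol, which equals the excess n(HBr).
So n(HBr) consumed by the sample = 0.01988 - 0.004827 = 0.01505 mol.
n(NaHCO3) = 0.01505 / 1 = 0.01505 mol.
mass NaHCO3 = 0.01505 x 84.01 = 1.264 g, so %NaHCO3 = 1.264/1.4702 x 100 = 86.0%.

86.0%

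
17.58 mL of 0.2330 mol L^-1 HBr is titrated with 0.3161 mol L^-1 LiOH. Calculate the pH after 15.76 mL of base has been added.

n(acid) = 0.2330 x 0.01758 = 0.004096 mol; n(LiOH) added = 0.3161 x 0.01576 = 0.004982 mol.
Base is in excess by 0.004982 - 0.004096 = 0.0008856 mol in a total volume of 0.03334 L.
[OH^-] = 0.0008856/0.03334 = 0.02656 M, so pOH = 1.58 and pH = 14.00 - 1.58 = 12.42.

12.42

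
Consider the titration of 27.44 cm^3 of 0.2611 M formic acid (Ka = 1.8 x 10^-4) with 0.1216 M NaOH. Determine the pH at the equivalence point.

8.33

n(HCOOH) = 0.2611 x 0.02744 = 0.007165 mol; V(NaOH) at equivalence = 0.007165/0.1216 = 0.05892 L.
At equivalence all the acid is converted to HCOO-; total volume = 0.02744 + 0.05892 = 0.08636 L, so [HCOO-] = 0.007165/0.08636 = 0.08296 M.
Kb = Kw/Ka = 1.0e-14 / 1.8 x 10^-4 = 5.56e-11.
[OH^-] = sqrt(Kb x [HCOO-]) = sqrt(5.56e-11 x 0.08296) = 2.15e-6 M.
pOH = 5.67, so pH = 14.00 - 5.67 = 8.33.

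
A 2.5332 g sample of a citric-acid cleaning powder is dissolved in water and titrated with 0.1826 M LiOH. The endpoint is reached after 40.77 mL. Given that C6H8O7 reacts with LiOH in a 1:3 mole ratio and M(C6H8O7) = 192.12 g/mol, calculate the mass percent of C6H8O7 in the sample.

18.8%

n(LiOH) = 0.1826 x 0.04077 = 0.007445 mol.
n(C6H8O7) = 0.007445 / 3 = 0.002482 mol.
mass of C6H8O7 = 0.002482 x 192.12 = 0.4768 g.
% purity = 0.4768 / 2.5332 x 100 = 18.8%.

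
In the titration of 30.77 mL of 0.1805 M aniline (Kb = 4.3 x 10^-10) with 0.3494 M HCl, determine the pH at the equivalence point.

n(C6H5NH2) = 0.1805 x 0.03077 = 0.005554 mol; V(HCl) at equivalence = 0.005554/0.3494 = 0.01590 L.
At equivalence the base is fully converted to C6H5NH3+; total volume = 0.04667 L, so [C6H5NH3+] = 0.005554/0.04667 = 0.1190 M.
Ka(C6H5NH3+) = Kw/Kb = 1.0e-14 / 4.3 x 10^-10 = 2.33e-5.
[H^+] = sqrt(Ka x [C6H5NH3+]) = sqrt(2.33e-5 x 0.1190) = 0.00166 M.
pH = -log(0.00166) = 2.78.

2.78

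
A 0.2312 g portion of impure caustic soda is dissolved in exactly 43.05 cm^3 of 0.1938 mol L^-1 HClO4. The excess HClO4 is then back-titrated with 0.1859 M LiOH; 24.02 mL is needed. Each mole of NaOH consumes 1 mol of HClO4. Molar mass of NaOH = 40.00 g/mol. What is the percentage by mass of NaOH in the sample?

67.1%

Total n(HClO4) added = 0.1938 x 0.04305 = 0.008343 mol.
n(LiOH) used = 0.1859 x 0.02402 = 0.004465 mol, which equals the excess n(HClO4).
So n(HClO4) consumed by the sample = 0.008343 - 0.004465 = 0.003878 mol.
n(NaOH) = 0.003878 / 1 = 0.003878 mol.
mass NaOH = 0.003878 x 40.00 = 0.1551 g, so %NaOH = 0.1551/0.2312 x 100 = 67.1%.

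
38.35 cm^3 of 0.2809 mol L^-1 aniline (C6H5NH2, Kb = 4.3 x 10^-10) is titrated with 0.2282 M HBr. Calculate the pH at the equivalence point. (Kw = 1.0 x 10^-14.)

n(C6H5NH2) = 0.2809 x 0.03835 = 0.01077 mol; V(HBr) at equivalence = 0.01077/0.2282 = 0.04721 L.
At equivalence the base is fully converted to C6H5NH3+; total volume = 0.08556 L, so [C6H5NH3+] = 0.01077/0.08556 = 0.1259 M.
Ka(C6H5NH3+) = Kw/Kb = 1.0e-14 / 4.3 x 10^-10 = 2.33e-5.
[H^+] = sqrt(Ka x [C6H5NH3+]) = sqrt(2.33e-5 x 0.1259) = 0.00171 M.
pH = -log(0.00171) = 2.77.

2.77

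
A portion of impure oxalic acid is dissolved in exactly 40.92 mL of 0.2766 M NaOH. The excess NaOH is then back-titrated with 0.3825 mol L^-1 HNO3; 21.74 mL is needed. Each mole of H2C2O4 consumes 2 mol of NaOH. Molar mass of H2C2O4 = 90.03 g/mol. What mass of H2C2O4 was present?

Total n(NaOH) added = 0.2766 x 0.04092 = 0.01132 mol.
n(HNO3) used = 0.3825 x 0.02174 = 0.008316 mol, which equals the excess n(NaOH).
So n(NaOH) consumed by the sample = 0.01132 - 0.008316 = 0.003003 mol.
n(H2C2O4) = 0.003003 / 2 = 0.001501 mol.
mass = 0.001501 mol x 90.03 g/mol = 0.135 g.

0.135 g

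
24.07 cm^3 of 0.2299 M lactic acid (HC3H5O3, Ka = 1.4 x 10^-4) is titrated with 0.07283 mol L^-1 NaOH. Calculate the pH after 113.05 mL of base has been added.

n(acid) = 0.2299 x 0.02407 = 0.005534 mol; n(NaOH) added = 0.07283 x 0.1130 = 0.008233 mol.
Base is in excess by 0.008233 - 0.005534 = 0.002700 mol in a total volume of 0.1371 L.
[OH^-] = 0.002700/0.1371 = 0.01969 M, so pOH = 1.71 and pH = 14.00 - 1.71 = 12.29.

12.29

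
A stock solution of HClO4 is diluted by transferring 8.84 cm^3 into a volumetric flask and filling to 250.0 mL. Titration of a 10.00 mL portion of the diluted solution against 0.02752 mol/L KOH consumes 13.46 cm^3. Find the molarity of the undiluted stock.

1.05 M

n(KOH) = 0.02752 x 0.01346 = 0.0003704 mol.
n(HClO4) in the aliquot = 0.0003704 mol.
[diluted HClO4] = 0.0003704 / 0.01000 = 0.03704 M.
Dilution factor = 250.0/8.840 = 28.28, so [stock] = 0.03704 x 28.28 = 1.05 M.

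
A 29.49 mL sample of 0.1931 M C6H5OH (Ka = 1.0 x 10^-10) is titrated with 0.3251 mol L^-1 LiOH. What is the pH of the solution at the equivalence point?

11.54

n(C6H5OH) = 0.1931 x 0.02949 = 0.005695 mol; V(LiOH) at equivalence = 0.005695/0.3251 = 0.01752 L.
At equivalence all the acid is converted to C6H5O-; total volume = 0.02949 + 0.01752 = 0.04701 L, so [C6H5O-] = 0.005695/0.04701 = 0.1211 M.
Kb = Kw/Ka = 1.0e-14 / 1.0 x 10^-10 = 0.000100.
[OH^-] = sqrt(Kb x [C6H5O-]) = sqrt(0.000100 x 0.1211) = 0.00348 M.
pOH = 2.46, so pH = 14.00 - 2.46 = 11.54.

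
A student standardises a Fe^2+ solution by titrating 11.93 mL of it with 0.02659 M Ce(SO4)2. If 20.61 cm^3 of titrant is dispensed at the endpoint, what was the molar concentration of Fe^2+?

n(Ce(SO4)2) = 0.02659 x 0.02061 = 0.0005480 mol.
From the balanced equation, 1 mol Ce(SO4)2 reacts with 1 mol Fe^2+, so n(Fe^2+) = 0.0005480 x 1/1 = 0.0005480 mol.
[Fe^2+] = 0.0005480 / 0.01193 L = 0.0459 M.

0.0459 M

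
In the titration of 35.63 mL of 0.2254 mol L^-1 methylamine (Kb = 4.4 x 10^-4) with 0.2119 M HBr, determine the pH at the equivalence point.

n(CH3NH2) = 0.2254 x 0.03563 = 0.008031 mol; V(HBr) at equivalence = 0.008031/0.2119 = 0.03790 L.
At equivalence the base is fully converted to CH3NH3+; total volume = 0.07353 L, so [CH3NH3+] = 0.008031/0.07353 = 0.1092 M.
Ka(CH3NH3+) = Kw/Kb = 1.0e-14 / 4.4 x 10^-4 = 2.27e-11.
[H^+] = sqrt(Ka x [CH3NH3+]) = sqrt(2.27e-11 x 0.1092) = 1.58e-6 M.
pH = -log(1.58e-6) = 5.80.

5.80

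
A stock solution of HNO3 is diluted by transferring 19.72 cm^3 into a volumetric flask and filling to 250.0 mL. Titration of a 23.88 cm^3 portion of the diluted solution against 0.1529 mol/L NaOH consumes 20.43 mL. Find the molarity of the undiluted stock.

1.66 M

n(NaOH) = 0.1529 x 0.02043 = 0.003124 mol.
n(HNO3) in the aliquot = 0.003124 mol.
[diluted HNO3] = 0.003124 / 0.02388 = 0.1308 M.
Dilution factor = 250.0/19.72 = 12.68, so [stock] = 0.1308 x 12.68 = 1.66 M.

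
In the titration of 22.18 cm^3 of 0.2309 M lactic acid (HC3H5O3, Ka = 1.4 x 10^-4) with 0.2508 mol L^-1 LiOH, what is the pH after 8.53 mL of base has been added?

3.71

Initial n(HC3H5O3) = 0.2309 x 0.02218 = 0.005121 mol.
n(LiOH) added = 0.2508 x 0.008530 = 0.002139 mol, converting that many moles of HC3H5O3 to C3H5O3-.
Remaining n(HC3H5O3) = 0.002982 mol; n(C3H5O3-) = 0.002139 mol.
By Henderson-Hasselbalch, pH = pKa + log([A^-]/[HA]) = 3.85 + log(0.002139/0.002982) = 3.85 + (-0.14) = 3.71.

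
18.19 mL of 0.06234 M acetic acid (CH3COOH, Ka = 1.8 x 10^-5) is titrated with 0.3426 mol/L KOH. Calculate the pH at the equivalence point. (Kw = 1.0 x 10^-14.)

8.73

n(CH3COOH) = 0.06234 x 0.01819 = 0.001134 mol; V(KOH) at equivalence = 0.001134/0.3426 = 0.003310 L.
At equivalence all the acid is converted to CH3COO-; total volume = 0.01819 + 0.003310 = 0.02150 L, so [CH3COO-] = 0.001134/0.02150 = 0.05274 M.
Kb = Kw/Ka = 1.0e-14 / 1.8 x 10^-5 = 5.56e-10.
[OH^-] = sqrt(Kb x [CH3COO-]) = sqrt(5.56e-10 x 0.05274) = 5.41e-6 M.
pOH = 5.27, so pH = 14.00 - 5.27 = 8.73.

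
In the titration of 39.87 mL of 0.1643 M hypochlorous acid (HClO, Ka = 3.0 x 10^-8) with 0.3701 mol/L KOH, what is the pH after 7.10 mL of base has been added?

7.35

Initial n(HClO) = 0.1643 x 0.03987 = 0.006551 mol.
n(KOH) added = 0.3701 x 0.007100 = 0.002628 mol, converting that many moles of HClO to ClO-.
Remaining n(HClO) = 0.003923 mol; n(ClO-) = 0.002628 mol.
By Henderson-Hasselbalch, pH = pKa + log([A^-]/[HA]) = 7.52 + log(0.002628/0.003923) = 7.52 + (-0.17) = 7.35.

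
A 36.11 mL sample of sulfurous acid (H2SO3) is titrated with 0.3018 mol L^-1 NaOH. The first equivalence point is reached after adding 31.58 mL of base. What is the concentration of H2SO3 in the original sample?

n(NaOH) = 0.3018 x 0.03158 = 0.009531 mol.
At the first equivalence point, 1 mol OH^- react per mol H2SO3, so n(H2SO3) = 0.009531 / 1 = 0.009531 mol.
[H2SO3] = 0.009531 / 0.03611 L = 0.264 M.

0.264 M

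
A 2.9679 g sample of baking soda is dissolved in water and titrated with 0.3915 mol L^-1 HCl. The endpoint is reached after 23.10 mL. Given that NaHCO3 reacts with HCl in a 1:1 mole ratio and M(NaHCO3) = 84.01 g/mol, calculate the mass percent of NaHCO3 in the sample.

25.6%

n(HCl) = 0.3915 x 0.02310 = 0.009044 mol.
n(NaHCO3) = 0.009044 / 1 = 0.009044 mol.
mass of NaHCO3 = 0.009044 x 84.01 = 0.7598 g.
% purity = 0.7598 / 2.9679 x 100 = 25.6%.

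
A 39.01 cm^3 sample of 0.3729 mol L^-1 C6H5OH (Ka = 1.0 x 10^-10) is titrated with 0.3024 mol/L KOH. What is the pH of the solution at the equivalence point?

n(C6H5OH) = 0.3729 x 0.03901 = 0.01455 mol; V(KOH) at equivalence = 0.01455/0.3024 = 0.04810 L.
At equivalence all the acid is converted to C6H5O-; total volume = 0.03901 + 0.04810 = 0.08711 L, so [C6H5O-] = 0.01455/0.08711 = 0.1670 M.
Kb = Kw/Ka = 1.0e-14 / 1.0 x 10^-10 = 0.000100.
[OH^-] = sqrt(Kb x [C6H5O-]) = sqrt(0.000100 x 0.1670) = 0.00409 M.
pOH = 2.39, so pH = 14.00 - 2.39 = 11.61.

11.61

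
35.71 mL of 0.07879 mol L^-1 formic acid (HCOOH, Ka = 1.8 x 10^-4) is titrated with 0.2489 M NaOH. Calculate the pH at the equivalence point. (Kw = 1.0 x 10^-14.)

n(HCOOH) = 0.07879 x 0.03571 = 0.002814 mol; V(NaOH) at equivalence = 0.002814/0.2489 = 0.01130 L.
At equivalence all the acid is converted to HCOO-; total volume = 0.03571 + 0.01130 = 0.04701 L, so [HCOO-] = 0.002814/0.04701 = 0.05985 M.
Kb = Kw/Ka = 1.0e-14 / 1.8 x 10^-4 = 5.56e-11.
[OH^-] = sqrt(Kb x [HCOO-]) = sqrt(5.56e-11 x 0.05985) = 1.82e-6 M.
pOH = 5.74, so pH = 14.00 - 5.74 = 8.26.

8.26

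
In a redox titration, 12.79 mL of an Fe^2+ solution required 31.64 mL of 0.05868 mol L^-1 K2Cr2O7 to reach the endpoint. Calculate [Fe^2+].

n(K2Cr2O7) = 0.05868 x 0.03164 = 0.001857 mol.
From the balanced equation, 1 mol K2Cr2O7 reacts with 6 mol Fe^2+, so n(Fe^2+) = 0.001857 x 6/1 = 0.01114 mol.
[Fe^2+] = 0.01114 / 0.01279 L = 0.871 M.

0.871 M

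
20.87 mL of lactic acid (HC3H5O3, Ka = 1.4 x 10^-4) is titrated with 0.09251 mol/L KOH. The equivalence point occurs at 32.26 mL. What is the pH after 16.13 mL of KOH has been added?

3.85

16.13 mL is exactly half the equivalence volume (32.26/2), i.e. the half-equivalence point.
There, n(HA) = n(A^-), so pH = pKa = -log(1.4 x 10^-4) = 3.85.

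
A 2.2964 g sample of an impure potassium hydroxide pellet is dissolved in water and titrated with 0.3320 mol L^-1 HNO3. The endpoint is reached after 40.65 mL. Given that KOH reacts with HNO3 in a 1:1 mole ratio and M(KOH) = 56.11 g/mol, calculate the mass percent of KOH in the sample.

33.0%

n(HNO3) = 0.3320 x 0.04065 = 0.01350 mol.
n(KOH) = 0.01350 / 1 = 0.01350 mol.
mass of KOH = 0.01350 x 56.11 = 0.7572 g.
% purity = 0.7572 / 2.2964 x 100 = 33.0%.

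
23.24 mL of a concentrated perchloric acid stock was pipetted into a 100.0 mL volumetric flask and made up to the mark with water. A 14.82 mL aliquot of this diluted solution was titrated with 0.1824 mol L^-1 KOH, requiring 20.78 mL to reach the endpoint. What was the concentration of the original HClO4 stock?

1.10 M

n(KOH) = 0.1824 x 0.02078 = 0.003790 mol.
n(HClO4) in the aliquot = 0.003790 mol.
[diluted HClO4] = 0.003790 / 0.01482 = 0.2558 M.
Dilution factor = 100.0/23.24 = 4.303, so [stock] = 0.2558 x 4.303 = 1.10 M.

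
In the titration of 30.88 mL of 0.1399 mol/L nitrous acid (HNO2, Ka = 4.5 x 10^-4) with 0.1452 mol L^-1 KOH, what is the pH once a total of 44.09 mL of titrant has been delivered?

n(acid) = 0.1399 x 0.03088 = 0.004320 mol; n(KOH) added = 0.1452 x 0.04409 = 0.006402 mol.
Base is in excess by 0.006402 - 0.004320 = 0.002082 mol in a total volume of 0.07497 L.
[OH^-] = 0.002082/0.07497 = 0.02777 M, so pOH = 1.56 and pH = 14.00 - 1.56 = 12.44.

12.44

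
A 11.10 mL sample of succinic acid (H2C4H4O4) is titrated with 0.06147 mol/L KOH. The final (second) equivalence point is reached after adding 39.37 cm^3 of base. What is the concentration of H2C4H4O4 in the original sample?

n(KOH) = 0.06147 x 0.03937 = 0.002420 mol.
At the final (second) equivalence point, 2 mol OH^- react per mol H2C4H4O4, so n(H2C4H4O4) = 0.002420 / 2 = 0.001210 mol.
[H2C4H4O4] = 0.001210 / 0.01110 L = 0.109 M.

0.109 M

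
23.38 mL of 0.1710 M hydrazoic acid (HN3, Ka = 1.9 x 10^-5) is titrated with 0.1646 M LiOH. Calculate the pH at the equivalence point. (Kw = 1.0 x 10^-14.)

n(HN3) = 0.1710 x 0.02338 = 0.003998 mol; V(LiOH) at equivalence = 0.003998/0.1646 = 0.02429 L.
At equivalence all the acid is converted to N3-; total volume = 0.02338 + 0.02429 = 0.04767 L, so [N3-] = 0.003998/0.04767 = 0.08387 M.
Kb = Kw/Ka = 1.0e-14 / 1.9 x 10^-5 = 5.26e-10.
[OH^-] = sqrt(Kb x [N3-]) = sqrt(5.26e-10 x 0.08387) = 6.64e-6 M.
pOH = 5.18, so pH = 14.00 - 5.18 = 8.82.

8.82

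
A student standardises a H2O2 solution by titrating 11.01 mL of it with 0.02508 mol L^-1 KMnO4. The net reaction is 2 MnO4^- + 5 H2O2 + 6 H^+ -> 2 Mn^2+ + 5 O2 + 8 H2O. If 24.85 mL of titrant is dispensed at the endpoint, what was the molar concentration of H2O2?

0.142 M

n(KMnO4) = 0.02508 x 0.02485 = 0.0006232 mol.
From the balanced equation, 2 mol KMnO4 reacts with 5 mol H2O2, so n(H2O2) = 0.0006232 x 5/2 = 0.001558 mol.
[H2O2] = 0.001558 / 0.01101 L = 0.142 M.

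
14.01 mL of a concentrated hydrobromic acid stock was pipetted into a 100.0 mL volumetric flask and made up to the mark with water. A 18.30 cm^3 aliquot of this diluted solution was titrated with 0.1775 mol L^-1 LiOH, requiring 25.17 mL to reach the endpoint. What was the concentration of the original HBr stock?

n(LiOH) = 0.1775 x 0.02517 = 0.004468 mol.
n(HBr) in the aliquot = 0.004468 mol.
[diluted HBr] = 0.004468 / 0.01830 = 0.2441 M.
Dilution factor = 100.0/14.01 = 7.138, so [stock] = 0.2441 x 7.138 = 1.74 M.

1.74 M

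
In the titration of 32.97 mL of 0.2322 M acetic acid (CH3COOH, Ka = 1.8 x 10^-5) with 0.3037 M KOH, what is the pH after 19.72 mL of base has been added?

Initial n(CH3COOH) = 0.2322 x 0.03297 = 0.007656 mol.
n(KOH) added = 0.3037 x 0.01972 = 0.005989 mol, converting that many moles of CH3COOH to CH3COO-.
Remaining n(CH3COOH) = 0.001667 mol; n(CH3COO-) = 0.005989 mol.
By Henderson-Hasselbalch, pH = pKa + log([A^-]/[HA]) = 4.74 + log(0.005989/0.001667) = 4.74 + (+0.56) = 5.30.

5.30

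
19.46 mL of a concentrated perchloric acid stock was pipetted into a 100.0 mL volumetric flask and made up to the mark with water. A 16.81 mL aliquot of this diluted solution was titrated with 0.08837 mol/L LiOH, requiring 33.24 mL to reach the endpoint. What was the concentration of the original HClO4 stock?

0.898 M

n(LiOH) = 0.08837 x 0.03324 = 0.002937 mol.
n(HClO4) in the aliquot = 0.002937 mol.
[diluted HClO4] = 0.002937 / 0.01681 = 0.1747 M.
Dilution factor = 100.0/19.46 = 5.139, so [stock] = 0.1747 x 5.139 = 0.898 M.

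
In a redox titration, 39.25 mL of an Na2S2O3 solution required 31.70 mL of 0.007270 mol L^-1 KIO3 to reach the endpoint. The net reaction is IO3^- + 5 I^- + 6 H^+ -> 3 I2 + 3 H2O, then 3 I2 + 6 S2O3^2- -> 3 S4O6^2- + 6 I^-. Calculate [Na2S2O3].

n(KIO3) = 0.007270 x 0.03170 = 0.0002305 mol.
From the balanced equation, 1 mol KIO3 reacts with 6 mol Na2S2O3, so n(Na2S2O3) = 0.0002305 x 6/1 = 0.001383 mol.
[Na2S2O3] = 0.001383 / 0.03925 L = 0.0352 M.

0.0352 M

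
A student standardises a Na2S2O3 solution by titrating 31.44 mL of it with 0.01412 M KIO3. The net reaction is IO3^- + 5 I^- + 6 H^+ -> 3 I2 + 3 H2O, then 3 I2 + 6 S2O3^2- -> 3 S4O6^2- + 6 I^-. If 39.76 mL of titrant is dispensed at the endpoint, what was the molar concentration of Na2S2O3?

0.107 M

n(KIO3) = 0.01412 x 0.03976 = 0.0005614 mol.
From the balanced equation, 1 mol KIO3 reacts with 6 mol Na2S2O3, so n(Na2S2O3) = 0.0005614 x 6/1 = 0.003368 mol.
[Na2S2O3] = 0.003368 / 0.03144 L = 0.107 M.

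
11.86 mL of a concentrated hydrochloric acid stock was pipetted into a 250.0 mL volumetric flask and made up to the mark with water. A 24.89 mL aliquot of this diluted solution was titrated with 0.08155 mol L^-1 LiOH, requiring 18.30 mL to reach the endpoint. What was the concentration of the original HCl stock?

n(LiOH) = 0.08155 x 0.01830 = 0.001492 mol.
n(HCl) in the aliquot = 0.001492 mol.
[diluted HCl] = 0.001492 / 0.02489 = 0.05996 M.
Dilution factor = 250.0/11.86 = 21.08, so [stock] = 0.05996 x 21.08 = 1.26 M.

1.26 M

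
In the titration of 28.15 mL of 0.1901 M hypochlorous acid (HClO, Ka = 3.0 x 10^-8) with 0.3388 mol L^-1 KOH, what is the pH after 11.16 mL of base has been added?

7.90

Initial n(HClO) = 0.1901 x 0.02815 = 0.005351 mol.
n(KOH) added = 0.3388 x 0.01116 = 0.003781 mol, converting that many moles of HClO to ClO-.
Remaining n(HClO) = 0.001570 mol; n(ClO-) = 0.003781 mol.
By Henderson-Hasselbalch, pH = pKa + log([A^-]/[HA]) = 7.52 + log(0.003781/0.001570) = 7.52 + (+0.38) = 7.90.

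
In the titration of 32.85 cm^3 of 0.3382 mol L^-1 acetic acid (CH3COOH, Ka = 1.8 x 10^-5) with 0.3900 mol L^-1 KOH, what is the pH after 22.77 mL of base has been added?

Initial n(CH3COOH) = 0.3382 x 0.03285 = 0.01111 mol.
n(KOH) added = 0.3900 x 0.02277 = 0.008880 mol, converting that many moles of CH3COOH to CH3COO-.
Remaining n(CH3COOH) = 0.002230 mol; n(CH3COO-) = 0.008880 mol.
By Henderson-Hasselbalch, pH = pKa + log([A^-]/[HA]) = 4.74 + log(0.008880/0.002230) = 4.74 + (+0.60) = 5.34.

5.34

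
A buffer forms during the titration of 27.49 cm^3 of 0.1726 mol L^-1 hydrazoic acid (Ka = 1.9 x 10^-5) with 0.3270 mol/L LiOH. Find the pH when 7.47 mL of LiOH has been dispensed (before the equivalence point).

Initial n(HN3) = 0.1726 x 0.02749 = 0.004745 mol.
n(LiOH) added = 0.3270 x 0.007470 = 0.002443 mol, converting that many moles of HN3 to N3-.
Remaining n(HN3) = 0.002302 mol; n(N3-) = 0.002443 mol.
By Henderson-Hasselbalch, pH = pKa + log([A^-]/[HA]) = 4.72 + log(0.002443/0.002302) = 4.72 + (+0.03) = 4.75.

4.75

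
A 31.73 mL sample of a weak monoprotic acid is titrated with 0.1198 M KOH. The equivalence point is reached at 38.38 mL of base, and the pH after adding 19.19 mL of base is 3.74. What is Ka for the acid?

1.8 x 10^-4

19.19 mL is half of the equivalence volume, so this is the half-equivalence point where [HA] = [A^-].
At half-equivalence pH = pKa, so pKa = 3.74.
Ka = 10^(-3.74) = 1.8 x 10^-4.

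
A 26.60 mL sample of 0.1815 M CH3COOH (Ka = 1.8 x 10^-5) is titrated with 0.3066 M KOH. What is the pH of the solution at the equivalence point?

8.90

n(CH3COOH) = 0.1815 x 0.02660 = 0.004828 mol; V(KOH) at equivalence = 0.004828/0.3066 = 0.01575 L.
At equivalence all the acid is converted to CH3COO-; total volume = 0.02660 + 0.01575 = 0.04235 L, so [CH3COO-] = 0.004828/0.04235 = 0.1140 M.
Kb = Kw/Ka = 1.0e-14 / 1.8 x 10^-5 = 5.56e-10.
[OH^-] = sqrt(Kb x [CH3COO-]) = sqrt(5.56e-10 x 0.1140) = 7.96e-6 M.
pOH = 5.10, so pH = 14.00 - 5.10 = 8.90.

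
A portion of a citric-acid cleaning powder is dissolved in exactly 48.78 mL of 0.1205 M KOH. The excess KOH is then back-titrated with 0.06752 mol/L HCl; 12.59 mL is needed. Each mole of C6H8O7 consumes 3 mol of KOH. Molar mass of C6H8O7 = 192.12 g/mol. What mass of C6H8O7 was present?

Total n(KOH) added = 0.1205 x 0.04878 = 0.005878 mol.
n(HCl) used = 0.06752 x 0.01259 = 0.0008501 mol, which equals the excess n(KOH).
So n(KOH) consumed by the sample = 0.005878 - 0.0008501 = 0.005028 mol.
n(C6H8O7) = 0.005028 / 3 = 0.001676 mol.
mass = 0.001676 mol x 192.12 g/mol = 0.322 g.

0.322 g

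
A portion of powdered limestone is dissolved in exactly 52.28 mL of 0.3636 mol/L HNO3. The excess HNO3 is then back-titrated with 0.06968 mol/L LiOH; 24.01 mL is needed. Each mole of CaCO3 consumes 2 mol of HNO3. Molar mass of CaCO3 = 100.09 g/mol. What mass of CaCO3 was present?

0.868 g

Total n(HNO3) added = 0.3636 x 0.05228 = 0.01901 mol.
n(LiOH) used = 0.06968 x 0.02401 = 0.001673 mol, which equals the excess n(HNO3).
So n(HNO3) consumed by the sample = 0.01901 - 0.001673 = 0.01734 mol.
n(CaCO3) = 0.01734 / 2 = 0.008668 mol.
mass = 0.008668 mol x 100.09 g/mol = 0.868 g.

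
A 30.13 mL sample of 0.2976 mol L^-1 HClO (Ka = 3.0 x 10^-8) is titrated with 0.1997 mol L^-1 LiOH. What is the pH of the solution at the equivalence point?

10.30

n(HClO) = 0.2976 x 0.03013 = 0.008967 mol; V(LiOH) at equivalence = 0.008967/0.1997 = 0.04490 L.
At equivalence all the acid is converted to ClO-; total volume = 0.03013 + 0.04490 = 0.07503 L, so [ClO-] = 0.008967/0.07503 = 0.1195 M.
Kb = Kw/Ka = 1.0e-14 / 3.0 x 10^-8 = 3.33e-7.
[OH^-] = sqrt(Kb x [ClO-]) = sqrt(3.33e-7 x 0.1195) = 0.000200 M.
pOH = 3.70, so pH = 14.00 - 3.70 = 10.30.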